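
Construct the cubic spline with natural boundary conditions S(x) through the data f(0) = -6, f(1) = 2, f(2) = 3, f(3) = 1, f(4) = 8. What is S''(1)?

With M_i denoting the second derivative at x_i, h_i = 1, 1, 1, 1, and Δ_i = (y_(i+1) − y_i)/h_i = 8, 1, -2, 7:
  1·M_0 + 4·M_1 + 1·M_2 = 6(Δ_1 - Δ_0) = -42
  1·M_1 + 4·M_2 + 1·M_3 = 6(Δ_2 - Δ_1) = -18
  1·M_2 + 4·M_3 + 1·M_4 = 6(Δ_3 - Δ_2) = 54
Natural end conditions: M_0 = M_4 = 0.
Solving: M_0 = 0, M_1 = -9, M_2 = -6, M_3 = 15, M_4 = 0.

-9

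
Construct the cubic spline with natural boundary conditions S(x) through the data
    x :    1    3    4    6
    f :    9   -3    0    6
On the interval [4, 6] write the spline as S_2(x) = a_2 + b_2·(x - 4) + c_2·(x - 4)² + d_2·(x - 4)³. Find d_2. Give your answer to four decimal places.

0.1286

Let σ_i = S''(x_i). Step sizes h_i = 2, 1, 2; slopes of the chords Δ_i = (y_(i+1) - y_i)/h_i = -6, 3, 3.
  2·σ_0 + 6·σ_1 + 1·σ_2 = 6(Δ_1 - Δ_0) = 54
  1·σ_1 + 6·σ_2 + 2·σ_3 = 6(Δ_2 - Δ_1) = 0
Natural end conditions: σ_0 = σ_3 = 0.
Solving the tridiagonal system: σ_0 = 0, σ_1 = 324/35, σ_2 = -54/35, σ_3 = 0.
On [4, 6], with S_2(x) = a_2 + b_2·(x - 4) + c_2·(x - 4)² + d_2·(x - 4)³: c_2 = σ_2/2 = -27/35, d_2 = (σ_3 - σ_2)/(6h_2) = 9/70, b_2 = Δ_2 - h_2(2σ_2 + σ_3)/6 = 141/35.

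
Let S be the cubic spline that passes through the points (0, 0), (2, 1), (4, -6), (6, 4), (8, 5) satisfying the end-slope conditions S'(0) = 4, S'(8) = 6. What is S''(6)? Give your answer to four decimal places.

Write σ_i for S''(x_i). With h_i = 2, 2, 2, 2 and divided differences Δ_i = 1/2, -7/2, 5, 1/2, the continuity of S' gives the tridiagonal system
  2·σ_0 + 8·σ_1 + 2·σ_2 = 6(Δ_1 - Δ_0) = -24
  2·σ_1 + 8·σ_2 + 2·σ_3 = 6(Δ_2 - Δ_1) = 51
  2·σ_2 + 8·σ_3 + 2·σ_4 = 6(Δ_3 - Δ_2) = -27
Clamped end conditions give two more equations: 2h_0·σ_0 + h_0·σ_1 = 6(Δ_0 - S'(0)) = -21 and h_3·σ_3 + 2h_3·σ_4 = 6(S'(8) - Δ_3) = 33.
Hence σ_0 = -323/112, σ_1 = -265/56, σ_2 = 157/16, σ_3 = -505/56, σ_4 = 1429/112.

-9.0179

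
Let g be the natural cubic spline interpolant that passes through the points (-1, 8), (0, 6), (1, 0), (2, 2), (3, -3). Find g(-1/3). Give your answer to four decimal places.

7.3214

Put M_i = g'' at the i-th knot. Here h = (1, 1, 1, 1) and Δ = (-2, -6, 2, -5), so the interior equations h_(i-1)·M_(i-1) + 2(h_(i-1)+h_i)·M_i + h_i·M_(i+1) = 6(Δ_i − Δ_(i-1)) read
  1·M_0 + 4·M_1 + 1·M_2 = 6(Δ_1 - Δ_0) = -24
  1·M_1 + 4·M_2 + 1·M_3 = 6(Δ_2 - Δ_1) = 48
  1·M_2 + 4·M_3 + 1·M_4 = 6(Δ_3 - Δ_2) = -42
Natural end conditions: M_0 = M_4 = 0.
Solving: M_0 = 0, M_1 = -297/28, M_2 = 129/7, M_3 = -423/28, M_4 = 0.
On [-1, 0], g(x) = 8 - 13/56·(x + 1) + 0·(x + 1)² - 99/56·(x + 1)³.
With (x + 1) = 2/3: g(-1/3) = 205/28.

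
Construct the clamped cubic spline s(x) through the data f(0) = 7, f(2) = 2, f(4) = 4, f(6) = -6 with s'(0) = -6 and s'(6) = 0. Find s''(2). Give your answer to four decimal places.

Let M_i = s''(x_i). Step sizes h_i = 2, 2, 2; slopes of the chords Δ_i = (y_(i+1) - y_i)/h_i = -5/2, 1, -5.
  2·M_0 + 8·M_1 + 2·M_2 = 6(Δ_1 - Δ_0) = 21
  2·M_1 + 8·M_2 + 2·M_3 = 6(Δ_2 - Δ_1) = -36
Clamped end conditions give two more equations: 2h_0·M_0 + h_0·M_1 = 6(Δ_0 - s'(0)) = 21 and h_2·M_2 + 2h_2·M_3 = 6(s'(6) - Δ_2) = 30.
Forward elimination and back-substitution give M_0 = 33/10, M_1 = 39/10, M_2 = -42/5, M_3 = 117/10.

3.9000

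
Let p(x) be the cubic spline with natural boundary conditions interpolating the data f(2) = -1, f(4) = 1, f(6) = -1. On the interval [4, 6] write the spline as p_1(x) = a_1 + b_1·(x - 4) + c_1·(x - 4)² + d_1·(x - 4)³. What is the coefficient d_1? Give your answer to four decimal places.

0.1250

Write M_i for p''(x_i). With h_i = 2, 2 and divided differences Δ_i = 1, -1, the continuity of p' gives the tridiagonal system
  2·M_0 + 8·M_1 + 2·M_2 = 6(Δ_1 - Δ_0) = -12
Natural end conditions: M_0 = M_2 = 0.
Hence M_0 = 0, M_1 = -3/2, M_2 = 0.
On [4, 6], with p_1(x) = a_1 + b_1·(x - 4) + c_1·(x - 4)² + d_1·(x - 4)³: c_1 = M_1/2 = -3/4, d_1 = (M_2 - M_1)/(6h_1) = 1/8, b_1 = Δ_1 - h_1(2M_1 + M_2)/6 = 0.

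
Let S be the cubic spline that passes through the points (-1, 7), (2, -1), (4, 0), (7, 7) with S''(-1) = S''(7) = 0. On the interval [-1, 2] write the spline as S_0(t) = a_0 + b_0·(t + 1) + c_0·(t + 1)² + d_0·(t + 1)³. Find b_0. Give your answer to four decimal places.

-3.5417

Write σ_i for S''(x_i). With h_i = 3, 2, 3 and divided differences Δ_i = -8/3, 1/2, 7/3, the continuity of S' gives the tridiagonal system
  3·σ_0 + 10·σ_1 + 2·σ_2 = 6(Δ_1 - Δ_0) = 19
  2·σ_1 + 10·σ_2 + 3·σ_3 = 6(Δ_2 - Δ_1) = 11
Natural end conditions: σ_0 = σ_3 = 0.
Hence σ_0 = 0, σ_1 = 7/4, σ_2 = 3/4, σ_3 = 0.
On [-1, 2], with S_0(t) = a_0 + b_0·(t + 1) + c_0·(t + 1)² + d_0·(t + 1)³: c_0 = σ_0/2 = 0, d_0 = (σ_1 - σ_0)/(6h_0) = 7/72, b_0 = Δ_0 - h_0(2σ_0 + σ_1)/6 = -85/24.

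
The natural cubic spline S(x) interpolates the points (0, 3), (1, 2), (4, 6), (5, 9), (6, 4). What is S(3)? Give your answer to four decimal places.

Let M_i = S''(x_i). Step sizes h_i = 1, 3, 1, 1; slopes of the chords Δ_i = (y_(i+1) - y_i)/h_i = -1, 4/3, 3, -5.
  1·M_0 + 8·M_1 + 3·M_2 = 6(Δ_1 - Δ_0) = 14
  3·M_1 + 8·M_2 + 1·M_3 = 6(Δ_2 - Δ_1) = 10
  1·M_2 + 4·M_3 + 1·M_4 = 6(Δ_3 - Δ_2) = -48
Natural end conditions: M_0 = M_4 = 0.
Solving: M_0 = 0, M_1 = 85/106, M_2 = 134/53, M_3 = -1339/106, M_4 = 0.
On [1, 4], S(x) = 2 - 233/318·(x - 1) + 85/212·(x - 1)² + 61/636·(x - 1)³.
With (x - 1) = 2: S(3) = 154/53.

2.9057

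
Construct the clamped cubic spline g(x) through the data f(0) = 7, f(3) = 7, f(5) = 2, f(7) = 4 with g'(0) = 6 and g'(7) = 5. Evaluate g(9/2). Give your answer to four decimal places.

2.9637

Write m_i for g''(x_i). With h_i = 3, 2, 2 and divided differences Δ_i = 0, -5/2, 1, the continuity of g' gives the tridiagonal system
  3·m_0 + 10·m_1 + 2·m_2 = 6(Δ_1 - Δ_0) = -15
  2·m_1 + 8·m_2 + 2·m_3 = 6(Δ_2 - Δ_1) = 21
Clamped end conditions give two more equations: 2h_0·m_0 + h_0·m_1 = 6(Δ_0 - g'(0)) = -36 and h_2·m_2 + 2h_2·m_3 = 6(g'(7) - Δ_2) = 24.
Solving: m_0 = -223/37, m_1 = 2/37, m_2 = 47/37, m_3 = 397/74.
On [3, 5], g(x) = 7 - 219/74·(x - 3) + 1/37·(x - 3)² + 15/148·(x - 3)³.
With (x - 3) = 3/2: g(9/2) = 3509/1184.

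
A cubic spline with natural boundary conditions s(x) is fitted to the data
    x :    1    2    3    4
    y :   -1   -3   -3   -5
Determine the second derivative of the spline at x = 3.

Write M_i for s''(x_i). With h_i = 1, 1, 1 and divided differences Δ_i = -2, 0, -2, the continuity of s' gives the tridiagonal system
  1·M_0 + 4·M_1 + 1·M_2 = 6(Δ_1 - Δ_0) = 12
  1·M_1 + 4·M_2 + 1·M_3 = 6(Δ_2 - Δ_1) = -12
Natural end conditions: M_0 = M_3 = 0.
Forward elimination and back-substitution give M_0 = 0, M_1 = 4, M_2 = -4, M_3 = 0.

-4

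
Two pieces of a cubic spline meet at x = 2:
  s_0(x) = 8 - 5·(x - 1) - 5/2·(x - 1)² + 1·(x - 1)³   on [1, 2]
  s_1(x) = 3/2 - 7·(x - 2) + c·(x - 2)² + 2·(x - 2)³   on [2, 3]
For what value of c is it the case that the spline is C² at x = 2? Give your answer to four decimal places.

s_0''(x) = -5 + 6·(x - 1), so s_0''(2) = 1. On the right, s_1''(2) = 2c, so c = 1/2.

0.5000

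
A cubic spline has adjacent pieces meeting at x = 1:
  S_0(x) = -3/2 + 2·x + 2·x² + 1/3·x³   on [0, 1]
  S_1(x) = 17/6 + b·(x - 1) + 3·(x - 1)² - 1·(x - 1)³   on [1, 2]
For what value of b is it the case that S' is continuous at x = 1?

S_0'(x) = 2 + 4·x + 1·x², so S_0'(1) = 7. On the right, S_1'(1) = b, so b = 7.

7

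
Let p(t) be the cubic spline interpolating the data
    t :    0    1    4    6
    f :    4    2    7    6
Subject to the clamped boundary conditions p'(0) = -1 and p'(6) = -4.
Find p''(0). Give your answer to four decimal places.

-4.9872

Let M_i = p''(x_i). Step sizes h_i = 1, 3, 2; slopes of the chords Δ_i = (y_(i+1) - y_i)/h_i = -2, 5/3, -1/2.
  1·M_0 + 8·M_1 + 3·M_2 = 6(Δ_1 - Δ_0) = 22
  3·M_1 + 10·M_2 + 2·M_3 = 6(Δ_2 - Δ_1) = -13
Clamped end conditions give two more equations: 2h_0·M_0 + h_0·M_1 = 6(Δ_0 - p'(0)) = -6 and h_2·M_2 + 2h_2·M_3 = 6(p'(6) - Δ_2) = -21.
Forward elimination and back-substitution give M_0 = -389/78, M_1 = 155/39, M_2 = -125/78, M_3 = -347/78.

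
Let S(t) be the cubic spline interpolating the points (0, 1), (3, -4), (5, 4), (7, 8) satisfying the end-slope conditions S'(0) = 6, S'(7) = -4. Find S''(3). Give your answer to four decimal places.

Let σ_i = S''(x_i). Step sizes h_i = 3, 2, 2; slopes of the chords Δ_i = (y_(i+1) - y_i)/h_i = -5/3, 4, 2.
  3·σ_0 + 10·σ_1 + 2·σ_2 = 6(Δ_1 - Δ_0) = 34
  2·σ_1 + 8·σ_2 + 2·σ_3 = 6(Δ_2 - Δ_1) = -12
Clamped end conditions give two more equations: 2h_0·σ_0 + h_0·σ_1 = 6(Δ_0 - S'(0)) = -46 and h_2·σ_2 + 2h_2·σ_3 = 6(S'(7) - Δ_2) = -36.
Hence σ_0 = -1238/111, σ_1 = 258/37, σ_2 = -42/37, σ_3 = -312/37.

6.9730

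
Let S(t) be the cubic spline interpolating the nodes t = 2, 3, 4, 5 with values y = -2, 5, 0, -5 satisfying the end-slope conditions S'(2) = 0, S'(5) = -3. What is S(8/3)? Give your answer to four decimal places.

2.6815

Let M_i = S''(x_i). Step sizes h_i = 1, 1, 1; slopes of the chords Δ_i = (y_(i+1) - y_i)/h_i = 7, -5, -5.
  1·M_0 + 4·M_1 + 1·M_2 = 6(Δ_1 - Δ_0) = -72
  1·M_1 + 4·M_2 + 1·M_3 = 6(Δ_2 - Δ_1) = 0
Clamped end conditions give two more equations: 2h_0·M_0 + h_0·M_1 = 6(Δ_0 - S'(2)) = 42 and h_2·M_2 + 2h_2·M_3 = 6(S'(5) - Δ_2) = 12.
Forward elimination and back-substitution give M_0 = 176/5, M_1 = -142/5, M_2 = 32/5, M_3 = 14/5.
On [2, 3], S(t) = -2 + 0·(t - 2) + 88/5·(t - 2)² - 53/5·(t - 2)³.
With (t - 2) = 2/3: S(8/3) = 362/135.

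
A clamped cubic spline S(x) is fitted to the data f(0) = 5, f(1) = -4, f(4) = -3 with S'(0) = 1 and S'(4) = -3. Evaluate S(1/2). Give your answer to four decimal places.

Let m_i = S''(x_i). Step sizes h_i = 1, 3; slopes of the chords Δ_i = (y_(i+1) - y_i)/h_i = -9, 1/3.
  1·m_0 + 8·m_1 + 3·m_2 = 6(Δ_1 - Δ_0) = 56
Clamped end conditions give two more equations: 2h_0·m_0 + h_0·m_1 = 6(Δ_0 - S'(0)) = -60 and h_1·m_1 + 2h_1·m_2 = 6(S'(4) - Δ_1) = -20.
Forward elimination and back-substitution give m_0 = -38, m_1 = 16, m_2 = -34/3.
On [0, 1], S(x) = 5 + 1·x - 19·x² + 9·x³.
With x = 1/2: S(1/2) = 15/8.

1.8750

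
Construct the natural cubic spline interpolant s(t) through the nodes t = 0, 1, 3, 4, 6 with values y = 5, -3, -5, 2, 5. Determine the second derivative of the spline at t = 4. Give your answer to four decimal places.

-6.7742

Write M_i for s''(x_i). With h_i = 1, 2, 1, 2 and divided differences Δ_i = -8, -1, 7, 3/2, the continuity of s' gives the tridiagonal system
  1·M_0 + 6·M_1 + 2·M_2 = 6(Δ_1 - Δ_0) = 42
  2·M_1 + 6·M_2 + 1·M_3 = 6(Δ_2 - Δ_1) = 48
  1·M_2 + 6·M_3 + 2·M_4 = 6(Δ_3 - Δ_2) = -33
Natural end conditions: M_0 = M_4 = 0.
Solving: M_0 = 0, M_1 = 138/31, M_2 = 237/31, M_3 = -210/31, M_4 = 0.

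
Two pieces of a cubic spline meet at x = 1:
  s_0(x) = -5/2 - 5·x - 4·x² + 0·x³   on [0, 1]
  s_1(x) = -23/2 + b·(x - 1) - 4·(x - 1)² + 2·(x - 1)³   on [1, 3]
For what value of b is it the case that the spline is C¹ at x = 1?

-13

s_0'(x) = -5 - 8·x + 0·x², so s_0'(1) = -13. On the right, s_1'(1) = b, so b = -13.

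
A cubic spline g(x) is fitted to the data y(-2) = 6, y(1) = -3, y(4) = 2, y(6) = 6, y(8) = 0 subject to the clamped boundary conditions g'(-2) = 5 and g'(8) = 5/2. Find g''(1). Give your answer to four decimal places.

4.9381

Put σ_i = g'' at the i-th knot. Here h = (3, 3, 2, 2) and Δ = (-3, 5/3, 2, -3), so the interior equations h_(i-1)·σ_(i-1) + 2(h_(i-1)+h_i)·σ_i + h_i·σ_(i+1) = 6(Δ_i − Δ_(i-1)) read
  3·σ_0 + 12·σ_1 + 3·σ_2 = 6(Δ_1 - Δ_0) = 28
  3·σ_1 + 10·σ_2 + 2·σ_3 = 6(Δ_2 - Δ_1) = 2
  2·σ_2 + 8·σ_3 + 2·σ_4 = 6(Δ_3 - Δ_2) = -30
Clamped end conditions give two more equations: 2h_0·σ_0 + h_0·σ_1 = 6(Δ_0 - g'(-2)) = -48 and h_3·σ_3 + 2h_3·σ_4 = 6(g'(8) - Δ_3) = 33.
Solving: σ_0 = -4397/420, σ_1 = 1037/210, σ_2 = 1/20, σ_3 = -233/35, σ_4 = 1621/140.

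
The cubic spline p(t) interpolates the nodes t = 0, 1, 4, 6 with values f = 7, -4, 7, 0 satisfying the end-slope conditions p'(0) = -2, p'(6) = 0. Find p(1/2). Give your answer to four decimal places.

With M_i denoting the second derivative at x_i, h_i = 1, 3, 2, and Δ_i = (y_(i+1) − y_i)/h_i = -11, 11/3, -7/2:
  1·M_0 + 8·M_1 + 3·M_2 = 6(Δ_1 - Δ_0) = 88
  3·M_1 + 10·M_2 + 2·M_3 = 6(Δ_2 - Δ_1) = -43
Clamped end conditions give two more equations: 2h_0·M_0 + h_0·M_1 = 6(Δ_0 - p'(0)) = -54 and h_2·M_2 + 2h_2·M_3 = 6(p'(6) - Δ_2) = 21.
Hence M_0 = -2903/78, M_1 = 797/39, M_2 = -995/78, M_3 = 907/78.
On [0, 1], p(t) = 7 - 2·t - 2903/156·t² + 1499/156·t³.
With t = 1/2: p(1/2) = 3181/1248.

2.5489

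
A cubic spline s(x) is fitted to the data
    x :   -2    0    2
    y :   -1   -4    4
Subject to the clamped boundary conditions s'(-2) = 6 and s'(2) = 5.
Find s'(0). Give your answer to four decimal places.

-0.8750

Put M_i = s'' at the i-th knot. Here h = (2, 2) and Δ = (-3/2, 4), so the interior equations h_(i-1)·M_(i-1) + 2(h_(i-1)+h_i)·M_i + h_i·M_(i+1) = 6(Δ_i − Δ_(i-1)) read
  2·M_0 + 8·M_1 + 2·M_2 = 6(Δ_1 - Δ_0) = 33
Clamped end conditions give two more equations: 2h_0·M_0 + h_0·M_1 = 6(Δ_0 - s'(-2)) = -45 and h_1·M_1 + 2h_1·M_2 = 6(s'(2) - Δ_1) = 6.
Hence M_0 = -125/8, M_1 = 35/4, M_2 = -23/8.
On [0, 2], s'(x) = b_1 + 2c_1·x + 3d_1·x² with b_1 = Δ_1 - h_1(2M_1 + M_2)/6 = -7/8, c_1 = M_1/2 = 35/8, d_1 = (M_2 - M_1)/(6h_1) = -31/32. So s'(0) = -7/8.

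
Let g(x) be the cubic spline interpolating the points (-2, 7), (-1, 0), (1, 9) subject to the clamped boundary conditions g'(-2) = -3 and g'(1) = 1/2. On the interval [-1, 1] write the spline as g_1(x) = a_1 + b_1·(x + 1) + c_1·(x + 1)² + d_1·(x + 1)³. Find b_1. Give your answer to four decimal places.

-3.8333

Let σ_i = g''(x_i). Step sizes h_i = 1, 2; slopes of the chords Δ_i = (y_(i+1) - y_i)/h_i = -7, 9/2.
  1·σ_0 + 6·σ_1 + 2·σ_2 = 6(Δ_1 - Δ_0) = 69
Clamped end conditions give two more equations: 2h_0·σ_0 + h_0·σ_1 = 6(Δ_0 - g'(-2)) = -24 and h_1·σ_1 + 2h_1·σ_2 = 6(g'(1) - Δ_1) = -24.
Forward elimination and back-substitution give σ_0 = -67/3, σ_1 = 62/3, σ_2 = -49/3.
On [-1, 1], with g_1(x) = a_1 + b_1·(x + 1) + c_1·(x + 1)² + d_1·(x + 1)³: c_1 = σ_1/2 = 31/3, d_1 = (σ_2 - σ_1)/(6h_1) = -37/12, b_1 = Δ_1 - h_1(2σ_1 + σ_2)/6 = -23/6.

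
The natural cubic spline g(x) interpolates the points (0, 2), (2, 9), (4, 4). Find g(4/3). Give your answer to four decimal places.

7.7778

With M_i denoting the second derivative at x_i, h_i = 2, 2, and Δ_i = (y_(i+1) − y_i)/h_i = 7/2, -5/2:
  2·M_0 + 8·M_1 + 2·M_2 = 6(Δ_1 - Δ_0) = -36
Natural end conditions: M_0 = M_2 = 0.
Forward elimination and back-substitution give M_0 = 0, M_1 = -9/2, M_2 = 0.
On [0, 2], g(x) = 2 + 5·x + 0·x² - 3/8·x³.
With x = 4/3: g(4/3) = 70/9.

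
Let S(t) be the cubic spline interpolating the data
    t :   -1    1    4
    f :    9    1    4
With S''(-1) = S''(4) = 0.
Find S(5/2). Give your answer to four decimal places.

Let σ_i = S''(x_i). Step sizes h_i = 2, 3; slopes of the chords Δ_i = (y_(i+1) - y_i)/h_i = -4, 1.
  2·σ_0 + 10·σ_1 + 3·σ_2 = 6(Δ_1 - Δ_0) = 30
Natural end conditions: σ_0 = σ_2 = 0.
Forward elimination and back-substitution give σ_0 = 0, σ_1 = 3, σ_2 = 0.
On [1, 4], S(t) = 1 - 2·(t - 1) + 3/2·(t - 1)² - 1/6·(t - 1)³.
With (t - 1) = 3/2: S(5/2) = 13/16.

0.8125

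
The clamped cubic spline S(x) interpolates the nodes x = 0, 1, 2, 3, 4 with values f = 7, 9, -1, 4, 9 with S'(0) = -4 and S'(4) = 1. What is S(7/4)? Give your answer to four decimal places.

1.0790

Let σ_i = S''(x_i). Step sizes h_i = 1, 1, 1, 1; slopes of the chords Δ_i = (y_(i+1) - y_i)/h_i = 2, -10, 5, 5.
  1·σ_0 + 4·σ_1 + 1·σ_2 = 6(Δ_1 - Δ_0) = -72
  1·σ_1 + 4·σ_2 + 1·σ_3 = 6(Δ_2 - Δ_1) = 90
  1·σ_2 + 4·σ_3 + 1·σ_4 = 6(Δ_3 - Δ_2) = 0
Clamped end conditions give two more equations: 2h_0·σ_0 + h_0·σ_1 = 6(Δ_0 - S'(0)) = 36 and h_3·σ_3 + 2h_3·σ_4 = 6(S'(4) - Δ_3) = -24.
Forward elimination and back-substitution give σ_0 = 995/28, σ_1 = -491/14, σ_2 = 131/4, σ_3 = -83/14, σ_4 = -253/28.
On [1, 2], S(x) = 9 - 211/56·(x - 1) - 491/28·(x - 1)² + 633/56·(x - 1)³.
With (x - 1) = 3/4: S(7/4) = 3867/3584.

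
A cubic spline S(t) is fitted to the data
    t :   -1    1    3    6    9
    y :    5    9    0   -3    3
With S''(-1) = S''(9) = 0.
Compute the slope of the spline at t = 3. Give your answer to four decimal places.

-4.3750

Write M_i for S''(x_i). With h_i = 2, 2, 3, 3 and divided differences Δ_i = 2, -9/2, -1, 2, the continuity of S' gives the tridiagonal system
  2·M_0 + 8·M_1 + 2·M_2 = 6(Δ_1 - Δ_0) = -39
  2·M_1 + 10·M_2 + 3·M_3 = 6(Δ_2 - Δ_1) = 21
  3·M_2 + 12·M_3 + 3·M_4 = 6(Δ_3 - Δ_2) = 18
Natural end conditions: M_0 = M_4 = 0.
Solving the tridiagonal system: M_0 = 0, M_1 = -45/8, M_2 = 3, M_3 = 3/4, M_4 = 0.
On [3, 6], S'(t) = b_2 + 2c_2·(t - 3) + 3d_2·(t - 3)² with b_2 = Δ_2 - h_2(2M_2 + M_3)/6 = -35/8, c_2 = M_2/2 = 3/2, d_2 = (M_3 - M_2)/(6h_2) = -1/8. So S'(3) = -35/8.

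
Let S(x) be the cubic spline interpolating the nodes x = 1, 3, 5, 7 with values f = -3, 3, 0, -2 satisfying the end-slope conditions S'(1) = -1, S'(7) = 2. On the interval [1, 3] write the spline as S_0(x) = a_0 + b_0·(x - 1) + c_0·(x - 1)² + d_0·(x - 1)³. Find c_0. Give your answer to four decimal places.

4.4500

Let σ_i = S''(x_i). Step sizes h_i = 2, 2, 2; slopes of the chords Δ_i = (y_(i+1) - y_i)/h_i = 3, -3/2, -1.
  2·σ_0 + 8·σ_1 + 2·σ_2 = 6(Δ_1 - Δ_0) = -27
  2·σ_1 + 8·σ_2 + 2·σ_3 = 6(Δ_2 - Δ_1) = 3
Clamped end conditions give two more equations: 2h_0·σ_0 + h_0·σ_1 = 6(Δ_0 - S'(1)) = 24 and h_2·σ_2 + 2h_2·σ_3 = 6(S'(7) - Δ_2) = 18.
Forward elimination and back-substitution give σ_0 = 89/10, σ_1 = -29/5, σ_2 = 4/5, σ_3 = 41/10.
On [1, 3], with S_0(x) = a_0 + b_0·(x - 1) + c_0·(x - 1)² + d_0·(x - 1)³: c_0 = σ_0/2 = 89/20, d_0 = (σ_1 - σ_0)/(6h_0) = -49/40, b_0 = Δ_0 - h_0(2σ_0 + σ_1)/6 = -1.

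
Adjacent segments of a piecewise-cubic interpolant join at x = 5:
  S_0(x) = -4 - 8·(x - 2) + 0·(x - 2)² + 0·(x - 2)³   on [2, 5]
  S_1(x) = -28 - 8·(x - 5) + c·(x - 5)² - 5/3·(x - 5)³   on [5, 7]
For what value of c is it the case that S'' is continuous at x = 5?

0

S_0''(x) = 0 + 0·(x - 2), so S_0''(5) = 0. On the right, S_1''(5) = 2c, so c = 0.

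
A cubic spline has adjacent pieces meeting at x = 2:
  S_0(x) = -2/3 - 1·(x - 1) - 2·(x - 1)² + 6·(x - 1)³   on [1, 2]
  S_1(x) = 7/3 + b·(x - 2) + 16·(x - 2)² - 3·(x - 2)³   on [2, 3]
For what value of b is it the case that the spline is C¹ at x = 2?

13

S_0'(x) = -1 - 4·(x - 1) + 18·(x - 1)², so S_0'(2) = 13. On the right, S_1'(2) = b, so b = 13.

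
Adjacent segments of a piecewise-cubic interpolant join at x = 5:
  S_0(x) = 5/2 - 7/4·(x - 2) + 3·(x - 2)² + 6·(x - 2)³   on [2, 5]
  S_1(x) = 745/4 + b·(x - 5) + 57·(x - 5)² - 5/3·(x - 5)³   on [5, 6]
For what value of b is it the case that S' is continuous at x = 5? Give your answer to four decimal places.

178.2500

S_0'(x) = -7/4 + 6·(x - 2) + 18·(x - 2)², so S_0'(5) = 713/4. On the right, S_1'(5) = b, so b = 713/4.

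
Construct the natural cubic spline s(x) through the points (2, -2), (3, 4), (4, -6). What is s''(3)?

With M_i denoting the second derivative at x_i, h_i = 1, 1, and Δ_i = (y_(i+1) − y_i)/h_i = 6, -10:
  1·M_0 + 4·M_1 + 1·M_2 = 6(Δ_1 - Δ_0) = -96
Natural end conditions: M_0 = M_2 = 0.
Hence M_0 = 0, M_1 = -24, M_2 = 0.

-24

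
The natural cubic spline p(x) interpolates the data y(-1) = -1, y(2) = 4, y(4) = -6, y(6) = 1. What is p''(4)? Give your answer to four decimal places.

With σ_i denoting the second derivative at x_i, h_i = 3, 2, 2, and Δ_i = (y_(i+1) − y_i)/h_i = 5/3, -5, 7/2:
  3·σ_0 + 10·σ_1 + 2·σ_2 = 6(Δ_1 - Δ_0) = -40
  2·σ_1 + 8·σ_2 + 2·σ_3 = 6(Δ_2 - Δ_1) = 51
Natural end conditions: σ_0 = σ_3 = 0.
Forward elimination and back-substitution give σ_0 = 0, σ_1 = -211/38, σ_2 = 295/38, σ_3 = 0.

7.7632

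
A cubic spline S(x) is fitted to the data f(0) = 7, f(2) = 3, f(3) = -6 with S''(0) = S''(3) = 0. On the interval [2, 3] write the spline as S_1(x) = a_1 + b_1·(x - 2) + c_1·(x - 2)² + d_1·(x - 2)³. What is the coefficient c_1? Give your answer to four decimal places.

-3.5000

Write M_i for S''(x_i). With h_i = 2, 1 and divided differences Δ_i = -2, -9, the continuity of S' gives the tridiagonal system
  2·M_0 + 6·M_1 + 1·M_2 = 6(Δ_1 - Δ_0) = -42
Natural end conditions: M_0 = M_2 = 0.
Solving the tridiagonal system: M_0 = 0, M_1 = -7, M_2 = 0.
On [2, 3], with S_1(x) = a_1 + b_1·(x - 2) + c_1·(x - 2)² + d_1·(x - 2)³: c_1 = M_1/2 = -7/2, d_1 = (M_2 - M_1)/(6h_1) = 7/6, b_1 = Δ_1 - h_1(2M_1 + M_2)/6 = -20/3.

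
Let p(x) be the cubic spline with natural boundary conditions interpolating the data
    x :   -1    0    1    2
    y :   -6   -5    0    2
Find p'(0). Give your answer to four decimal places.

Write m_i for p''(x_i). With h_i = 1, 1, 1 and divided differences Δ_i = 1, 5, 2, the continuity of p' gives the tridiagonal system
  1·m_0 + 4·m_1 + 1·m_2 = 6(Δ_1 - Δ_0) = 24
  1·m_1 + 4·m_2 + 1·m_3 = 6(Δ_2 - Δ_1) = -18
Natural end conditions: m_0 = m_3 = 0.
Hence m_0 = 0, m_1 = 38/5, m_2 = -32/5, m_3 = 0.
On [0, 1], p'(x) = b_1 + 2c_1·x + 3d_1·x² with b_1 = Δ_1 - h_1(2m_1 + m_2)/6 = 53/15, c_1 = m_1/2 = 19/5, d_1 = (m_2 - m_1)/(6h_1) = -7/3. So p'(0) = 53/15.

3.5333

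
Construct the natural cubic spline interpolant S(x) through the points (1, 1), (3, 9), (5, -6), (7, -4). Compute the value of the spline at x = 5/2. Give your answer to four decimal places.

9.3844

Write σ_i for S''(x_i). With h_i = 2, 2, 2 and divided differences Δ_i = 4, -15/2, 1, the continuity of S' gives the tridiagonal system
  2·σ_0 + 8·σ_1 + 2·σ_2 = 6(Δ_1 - Δ_0) = -69
  2·σ_1 + 8·σ_2 + 2·σ_3 = 6(Δ_2 - Δ_1) = 51
Natural end conditions: σ_0 = σ_3 = 0.
Solving: σ_0 = 0, σ_1 = -109/10, σ_2 = 91/10, σ_3 = 0.
On [1, 3], S(x) = 1 + 229/30·(x - 1) + 0·(x - 1)² - 109/120·(x - 1)³.
With (x - 1) = 3/2: S(5/2) = 3003/320.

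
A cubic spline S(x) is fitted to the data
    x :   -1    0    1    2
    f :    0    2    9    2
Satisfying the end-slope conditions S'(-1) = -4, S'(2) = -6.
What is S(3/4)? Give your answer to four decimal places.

8.3406

Write M_i for S''(x_i). With h_i = 1, 1, 1 and divided differences Δ_i = 2, 7, -7, the continuity of S' gives the tridiagonal system
  1·M_0 + 4·M_1 + 1·M_2 = 6(Δ_1 - Δ_0) = 30
  1·M_1 + 4·M_2 + 1·M_3 = 6(Δ_2 - Δ_1) = -84
Clamped end conditions give two more equations: 2h_0·M_0 + h_0·M_1 = 6(Δ_0 - S'(-1)) = 36 and h_2·M_2 + 2h_2·M_3 = 6(S'(2) - Δ_2) = 6.
Forward elimination and back-substitution give M_0 = 184/15, M_1 = 172/15, M_2 = -422/15, M_3 = 256/15.
On [0, 1], S(x) = 2 + 118/15·x + 86/15·x² - 33/5·x³.
With x = 3/4: S(3/4) = 2669/320.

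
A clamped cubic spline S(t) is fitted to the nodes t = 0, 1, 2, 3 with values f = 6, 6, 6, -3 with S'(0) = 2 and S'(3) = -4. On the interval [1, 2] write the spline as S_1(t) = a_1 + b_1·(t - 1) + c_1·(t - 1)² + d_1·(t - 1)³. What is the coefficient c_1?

Put m_i = S'' at the i-th knot. Here h = (1, 1, 1) and Δ = (0, 0, -9), so the interior equations h_(i-1)·m_(i-1) + 2(h_(i-1)+h_i)·m_i + h_i·m_(i+1) = 6(Δ_i − Δ_(i-1)) read
  1·m_0 + 4·m_1 + 1·m_2 = 6(Δ_1 - Δ_0) = 0
  1·m_1 + 4·m_2 + 1·m_3 = 6(Δ_2 - Δ_1) = -54
Clamped end conditions give two more equations: 2h_0·m_0 + h_0·m_1 = 6(Δ_0 - S'(0)) = -12 and h_2·m_2 + 2h_2·m_3 = 6(S'(3) - Δ_2) = 30.
Solving the tridiagonal system: m_0 = -10, m_1 = 8, m_2 = -22, m_3 = 26.
On [1, 2], with S_1(t) = a_1 + b_1·(t - 1) + c_1·(t - 1)² + d_1·(t - 1)³: c_1 = m_1/2 = 4, d_1 = (m_2 - m_1)/(6h_1) = -5, b_1 = Δ_1 - h_1(2m_1 + m_2)/6 = 1.

4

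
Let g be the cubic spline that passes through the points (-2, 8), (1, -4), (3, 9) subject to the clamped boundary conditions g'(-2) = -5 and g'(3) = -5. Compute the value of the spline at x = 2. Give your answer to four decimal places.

5.2375

Let M_i = g''(x_i). Step sizes h_i = 3, 2; slopes of the chords Δ_i = (y_(i+1) - y_i)/h_i = -4, 13/2.
  3·M_0 + 10·M_1 + 2·M_2 = 6(Δ_1 - Δ_0) = 63
Clamped end conditions give two more equations: 2h_0·M_0 + h_0·M_1 = 6(Δ_0 - g'(-2)) = 6 and h_1·M_1 + 2h_1·M_2 = 6(g'(3) - Δ_1) = -69.
Solving: M_0 = -53/10, M_1 = 63/5, M_2 = -471/20.
On [1, 3], g(x) = -4 + 119/20·(x - 1) + 63/10·(x - 1)² - 241/80·(x - 1)³.
With (x - 1) = 1: g(2) = 419/80.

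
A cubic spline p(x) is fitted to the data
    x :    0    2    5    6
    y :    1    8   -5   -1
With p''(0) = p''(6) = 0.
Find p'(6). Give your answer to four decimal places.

Put σ_i = p'' at the i-th knot. Here h = (2, 3, 1) and Δ = (7/2, -13/3, 4), so the interior equations h_(i-1)·σ_(i-1) + 2(h_(i-1)+h_i)·σ_i + h_i·σ_(i+1) = 6(Δ_i − Δ_(i-1)) read
  2·σ_0 + 10·σ_1 + 3·σ_2 = 6(Δ_1 - Δ_0) = -47
  3·σ_1 + 8·σ_2 + 1·σ_3 = 6(Δ_2 - Δ_1) = 50
Natural end conditions: σ_0 = σ_3 = 0.
Hence σ_0 = 0, σ_1 = -526/71, σ_2 = 641/71, σ_3 = 0.
On [5, 6], p'(x) = b_2 + 2c_2·(x - 5) + 3d_2·(x - 5)² with b_2 = Δ_2 - h_2(2σ_2 + σ_3)/6 = 211/213, c_2 = σ_2/2 = 641/142, d_2 = (σ_3 - σ_2)/(6h_2) = -641/426. So p'(6) = 2345/426.

5.5047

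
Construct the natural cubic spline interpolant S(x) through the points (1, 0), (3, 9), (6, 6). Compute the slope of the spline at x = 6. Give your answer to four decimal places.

-2.6500

Write m_i for S''(x_i). With h_i = 2, 3 and divided differences Δ_i = 9/2, -1, the continuity of S' gives the tridiagonal system
  2·m_0 + 10·m_1 + 3·m_2 = 6(Δ_1 - Δ_0) = -33
Natural end conditions: m_0 = m_2 = 0.
Hence m_0 = 0, m_1 = -33/10, m_2 = 0.
On [3, 6], S'(x) = b_1 + 2c_1·(x - 3) + 3d_1·(x - 3)² with b_1 = Δ_1 - h_1(2m_1 + m_2)/6 = 23/10, c_1 = m_1/2 = -33/20, d_1 = (m_2 - m_1)/(6h_1) = 11/60. So S'(6) = -53/20.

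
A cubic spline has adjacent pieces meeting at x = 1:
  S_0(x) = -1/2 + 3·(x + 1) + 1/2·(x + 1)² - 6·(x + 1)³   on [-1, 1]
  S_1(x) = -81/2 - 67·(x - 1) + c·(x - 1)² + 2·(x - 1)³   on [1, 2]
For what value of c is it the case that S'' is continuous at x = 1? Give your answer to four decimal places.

S_0''(x) = 1 - 36·(x + 1), so S_0''(1) = -71. On the right, S_1''(1) = 2c, so c = -71/2.

-35.5000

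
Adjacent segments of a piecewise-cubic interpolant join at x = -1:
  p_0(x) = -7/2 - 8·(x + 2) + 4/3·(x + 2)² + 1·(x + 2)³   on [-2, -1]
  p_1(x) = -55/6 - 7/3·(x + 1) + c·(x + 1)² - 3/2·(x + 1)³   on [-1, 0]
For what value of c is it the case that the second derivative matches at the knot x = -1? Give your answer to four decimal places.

p_0''(x) = 8/3 + 6·(x + 2), so p_0''(-1) = 26/3. On the right, p_1''(-1) = 2c, so c = 13/3.

4.3333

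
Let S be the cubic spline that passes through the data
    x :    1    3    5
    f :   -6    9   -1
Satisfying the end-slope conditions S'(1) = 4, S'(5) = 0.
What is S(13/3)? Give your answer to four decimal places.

1.7222

Write m_i for S''(x_i). With h_i = 2, 2 and divided differences Δ_i = 15/2, -5, the continuity of S' gives the tridiagonal system
  2·m_0 + 8·m_1 + 2·m_2 = 6(Δ_1 - Δ_0) = -75
Clamped end conditions give two more equations: 2h_0·m_0 + h_0·m_1 = 6(Δ_0 - S'(1)) = 21 and h_1·m_1 + 2h_1·m_2 = 6(S'(5) - Δ_1) = 30.
Forward elimination and back-substitution give m_0 = 109/8, m_1 = -67/4, m_2 = 127/8.
On [3, 5], S(x) = 9 + 7/8·(x - 3) - 67/8·(x - 3)² + 87/32·(x - 3)³.
With (x - 3) = 4/3: S(13/3) = 31/18.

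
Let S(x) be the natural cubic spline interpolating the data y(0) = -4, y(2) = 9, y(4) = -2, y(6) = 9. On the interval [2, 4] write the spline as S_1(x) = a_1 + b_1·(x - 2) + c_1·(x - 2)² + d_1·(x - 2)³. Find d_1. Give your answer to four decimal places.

1.9167

Put M_i = S'' at the i-th knot. Here h = (2, 2, 2) and Δ = (13/2, -11/2, 11/2), so the interior equations h_(i-1)·M_(i-1) + 2(h_(i-1)+h_i)·M_i + h_i·M_(i+1) = 6(Δ_i − Δ_(i-1)) read
  2·M_0 + 8·M_1 + 2·M_2 = 6(Δ_1 - Δ_0) = -72
  2·M_1 + 8·M_2 + 2·M_3 = 6(Δ_2 - Δ_1) = 66
Natural end conditions: M_0 = M_3 = 0.
Solving: M_0 = 0, M_1 = -59/5, M_2 = 56/5, M_3 = 0.
On [2, 4], with S_1(x) = a_1 + b_1·(x - 2) + c_1·(x - 2)² + d_1·(x - 2)³: c_1 = M_1/2 = -59/10, d_1 = (M_2 - M_1)/(6h_1) = 23/12, b_1 = Δ_1 - h_1(2M_1 + M_2)/6 = -41/30.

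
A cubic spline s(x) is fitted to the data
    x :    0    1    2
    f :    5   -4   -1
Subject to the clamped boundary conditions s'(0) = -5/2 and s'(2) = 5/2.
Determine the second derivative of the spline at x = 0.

Write M_i for s''(x_i). With h_i = 1, 1 and divided differences Δ_i = -9, 3, the continuity of s' gives the tridiagonal system
  1·M_0 + 4·M_1 + 1·M_2 = 6(Δ_1 - Δ_0) = 72
Clamped end conditions give two more equations: 2h_0·M_0 + h_0·M_1 = 6(Δ_0 - s'(0)) = -39 and h_1·M_1 + 2h_1·M_2 = 6(s'(2) - Δ_1) = -3.
Forward elimination and back-substitution give M_0 = -35, M_1 = 31, M_2 = -17.

-35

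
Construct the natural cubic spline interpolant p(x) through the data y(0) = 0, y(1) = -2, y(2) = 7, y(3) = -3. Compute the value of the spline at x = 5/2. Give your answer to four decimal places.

Put m_i = p'' at the i-th knot. Here h = (1, 1, 1) and Δ = (-2, 9, -10), so the interior equations h_(i-1)·m_(i-1) + 2(h_(i-1)+h_i)·m_i + h_i·m_(i+1) = 6(Δ_i − Δ_(i-1)) read
  1·m_0 + 4·m_1 + 1·m_2 = 6(Δ_1 - Δ_0) = 66
  1·m_1 + 4·m_2 + 1·m_3 = 6(Δ_2 - Δ_1) = -114
Natural end conditions: m_0 = m_3 = 0.
Solving the tridiagonal system: m_0 = 0, m_1 = 126/5, m_2 = -174/5, m_3 = 0.
On [2, 3], p(x) = 7 + 8/5·(x - 2) - 87/5·(x - 2)² + 29/5·(x - 2)³.
With (x - 2) = 1/2: p(5/2) = 167/40.

4.1750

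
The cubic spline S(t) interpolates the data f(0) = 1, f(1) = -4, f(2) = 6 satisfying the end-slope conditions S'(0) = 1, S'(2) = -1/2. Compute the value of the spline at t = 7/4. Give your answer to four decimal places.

Write m_i for S''(x_i). With h_i = 1, 1 and divided differences Δ_i = -5, 10, the continuity of S' gives the tridiagonal system
  1·m_0 + 4·m_1 + 1·m_2 = 6(Δ_1 - Δ_0) = 90
Clamped end conditions give two more equations: 2h_0·m_0 + h_0·m_1 = 6(Δ_0 - S'(0)) = -36 and h_1·m_1 + 2h_1·m_2 = 6(S'(2) - Δ_1) = -63.
Solving: m_0 = -165/4, m_1 = 93/2, m_2 = -219/4.
On [1, 2], S(t) = -4 + 29/8·(t - 1) + 93/4·(t - 1)² - 135/8·(t - 1)³.
With (t - 1) = 3/4: S(7/4) = 2395/512.

4.6777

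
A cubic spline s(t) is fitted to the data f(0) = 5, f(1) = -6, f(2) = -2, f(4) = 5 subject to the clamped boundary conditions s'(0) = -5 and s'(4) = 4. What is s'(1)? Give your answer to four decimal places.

With m_i denoting the second derivative at x_i, h_i = 1, 1, 2, and Δ_i = (y_(i+1) − y_i)/h_i = -11, 4, 7/2:
  1·m_0 + 4·m_1 + 1·m_2 = 6(Δ_1 - Δ_0) = 90
  1·m_1 + 6·m_2 + 2·m_3 = 6(Δ_2 - Δ_1) = -3
Clamped end conditions give two more equations: 2h_0·m_0 + h_0·m_1 = 6(Δ_0 - s'(0)) = -36 and h_2·m_2 + 2h_2·m_3 = 6(s'(4) - Δ_2) = 3.
Forward elimination and back-substitution give m_0 = -69/2, m_1 = 33, m_2 = -15/2, m_3 = 9/2.
On [1, 2], s'(t) = b_1 + 2c_1·(t - 1) + 3d_1·(t - 1)² with b_1 = Δ_1 - h_1(2m_1 + m_2)/6 = -23/4, c_1 = m_1/2 = 33/2, d_1 = (m_2 - m_1)/(6h_1) = -27/4. So s'(1) = -23/4.

-5.7500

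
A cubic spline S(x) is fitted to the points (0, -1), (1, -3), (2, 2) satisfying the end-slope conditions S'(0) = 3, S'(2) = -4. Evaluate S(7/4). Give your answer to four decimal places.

With σ_i denoting the second derivative at x_i, h_i = 1, 1, and Δ_i = (y_(i+1) − y_i)/h_i = -2, 5:
  1·σ_0 + 4·σ_1 + 1·σ_2 = 6(Δ_1 - Δ_0) = 42
Clamped end conditions give two more equations: 2h_0·σ_0 + h_0·σ_1 = 6(Δ_0 - S'(0)) = -30 and h_1·σ_1 + 2h_1·σ_2 = 6(S'(2) - Δ_1) = -54.
Forward elimination and back-substitution give σ_0 = -29, σ_1 = 28, σ_2 = -41.
On [1, 2], S(x) = -3 + 5/2·(x - 1) + 14·(x - 1)² - 23/2·(x - 1)³.
With (x - 1) = 3/4: S(7/4) = 243/128.

1.8984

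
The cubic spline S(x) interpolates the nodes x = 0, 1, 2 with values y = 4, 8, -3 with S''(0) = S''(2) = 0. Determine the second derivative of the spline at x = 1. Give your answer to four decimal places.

-22.5000

With σ_i denoting the second derivative at x_i, h_i = 1, 1, and Δ_i = (y_(i+1) − y_i)/h_i = 4, -11:
  1·σ_0 + 4·σ_1 + 1·σ_2 = 6(Δ_1 - Δ_0) = -90
Natural end conditions: σ_0 = σ_2 = 0.
Hence σ_0 = 0, σ_1 = -45/2, σ_2 = 0.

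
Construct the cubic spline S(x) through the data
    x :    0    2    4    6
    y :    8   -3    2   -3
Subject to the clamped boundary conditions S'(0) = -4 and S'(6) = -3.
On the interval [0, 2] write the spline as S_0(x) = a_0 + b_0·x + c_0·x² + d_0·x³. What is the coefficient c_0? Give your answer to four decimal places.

-3.4833

Let m_i = S''(x_i). Step sizes h_i = 2, 2, 2; slopes of the chords Δ_i = (y_(i+1) - y_i)/h_i = -11/2, 5/2, -5/2.
  2·m_0 + 8·m_1 + 2·m_2 = 6(Δ_1 - Δ_0) = 48
  2·m_1 + 8·m_2 + 2·m_3 = 6(Δ_2 - Δ_1) = -30
Clamped end conditions give two more equations: 2h_0·m_0 + h_0·m_1 = 6(Δ_0 - S'(0)) = -9 and h_2·m_2 + 2h_2·m_3 = 6(S'(6) - Δ_2) = -3.
Solving the tridiagonal system: m_0 = -209/30, m_1 = 283/30, m_2 = -203/30, m_3 = 79/30.
On [0, 2], with S_0(x) = a_0 + b_0·x + c_0·x² + d_0·x³: c_0 = m_0/2 = -209/60, d_0 = (m_1 - m_0)/(6h_0) = 41/30, b_0 = Δ_0 - h_0(2m_0 + m_1)/6 = -4.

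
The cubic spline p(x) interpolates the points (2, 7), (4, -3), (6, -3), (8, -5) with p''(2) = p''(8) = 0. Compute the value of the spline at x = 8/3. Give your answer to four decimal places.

Put σ_i = p'' at the i-th knot. Here h = (2, 2, 2) and Δ = (-5, 0, -1), so the interior equations h_(i-1)·σ_(i-1) + 2(h_(i-1)+h_i)·σ_i + h_i·σ_(i+1) = 6(Δ_i − Δ_(i-1)) read
  2·σ_0 + 8·σ_1 + 2·σ_2 = 6(Δ_1 - Δ_0) = 30
  2·σ_1 + 8·σ_2 + 2·σ_3 = 6(Δ_2 - Δ_1) = -6
Natural end conditions: σ_0 = σ_3 = 0.
Hence σ_0 = 0, σ_1 = 21/5, σ_2 = -9/5, σ_3 = 0.
On [2, 4], p(x) = 7 - 32/5·(x - 2) + 0·(x - 2)² + 7/20·(x - 2)³.
With (x - 2) = 2/3: p(8/3) = 383/135.

2.8370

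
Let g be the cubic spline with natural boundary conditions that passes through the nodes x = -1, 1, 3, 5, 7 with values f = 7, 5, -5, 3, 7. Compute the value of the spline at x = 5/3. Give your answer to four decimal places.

Let σ_i = g''(x_i). Step sizes h_i = 2, 2, 2, 2; slopes of the chords Δ_i = (y_(i+1) - y_i)/h_i = -1, -5, 4, 2.
  2·σ_0 + 8·σ_1 + 2·σ_2 = 6(Δ_1 - Δ_0) = -24
  2·σ_1 + 8·σ_2 + 2·σ_3 = 6(Δ_2 - Δ_1) = 54
  2·σ_2 + 8·σ_3 + 2·σ_4 = 6(Δ_3 - Δ_2) = -12
Natural end conditions: σ_0 = σ_4 = 0.
Solving: σ_0 = 0, σ_1 = -21/4, σ_2 = 9, σ_3 = -15/4, σ_4 = 0.
On [1, 3], g(x) = 5 - 9/2·(x - 1) - 21/8·(x - 1)² + 19/16·(x - 1)³.
With (x - 1) = 2/3: g(5/3) = 32/27.

1.1852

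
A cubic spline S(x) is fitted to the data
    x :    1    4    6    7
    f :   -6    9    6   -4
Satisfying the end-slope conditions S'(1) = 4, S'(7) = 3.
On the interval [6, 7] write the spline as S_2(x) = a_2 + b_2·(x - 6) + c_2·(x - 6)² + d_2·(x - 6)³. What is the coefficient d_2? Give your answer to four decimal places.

10.4825

With M_i denoting the second derivative at x_i, h_i = 3, 2, 1, and Δ_i = (y_(i+1) − y_i)/h_i = 5, -3/2, -10:
  3·M_0 + 10·M_1 + 2·M_2 = 6(Δ_1 - Δ_0) = -39
  2·M_1 + 6·M_2 + 1·M_3 = 6(Δ_2 - Δ_1) = -51
Clamped end conditions give two more equations: 2h_0·M_0 + h_0·M_1 = 6(Δ_0 - S'(1)) = 6 and h_2·M_2 + 2h_2·M_3 = 6(S'(7) - Δ_2) = 78.
Forward elimination and back-substitution give M_0 = 91/57, M_1 = -68/57, M_2 = -908/57, M_3 = 2677/57.
On [6, 7], with S_2(x) = a_2 + b_2·(x - 6) + c_2·(x - 6)² + d_2·(x - 6)³: c_2 = M_2/2 = -454/57, d_2 = (M_3 - M_2)/(6h_2) = 1195/114, b_2 = Δ_2 - h_2(2M_2 + M_3)/6 = -1427/114.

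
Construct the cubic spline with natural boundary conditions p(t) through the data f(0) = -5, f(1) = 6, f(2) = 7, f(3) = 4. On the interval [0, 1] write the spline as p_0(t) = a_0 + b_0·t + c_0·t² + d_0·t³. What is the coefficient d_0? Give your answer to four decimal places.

Put σ_i = p'' at the i-th knot. Here h = (1, 1, 1) and Δ = (11, 1, -3), so the interior equations h_(i-1)·σ_(i-1) + 2(h_(i-1)+h_i)·σ_i + h_i·σ_(i+1) = 6(Δ_i − Δ_(i-1)) read
  1·σ_0 + 4·σ_1 + 1·σ_2 = 6(Δ_1 - Δ_0) = -60
  1·σ_1 + 4·σ_2 + 1·σ_3 = 6(Δ_2 - Δ_1) = -24
Natural end conditions: σ_0 = σ_3 = 0.
Solving: σ_0 = 0, σ_1 = -72/5, σ_2 = -12/5, σ_3 = 0.
On [0, 1], with p_0(t) = a_0 + b_0·t + c_0·t² + d_0·t³: c_0 = σ_0/2 = 0, d_0 = (σ_1 - σ_0)/(6h_0) = -12/5, b_0 = Δ_0 - h_0(2σ_0 + σ_1)/6 = 67/5.

-2.4000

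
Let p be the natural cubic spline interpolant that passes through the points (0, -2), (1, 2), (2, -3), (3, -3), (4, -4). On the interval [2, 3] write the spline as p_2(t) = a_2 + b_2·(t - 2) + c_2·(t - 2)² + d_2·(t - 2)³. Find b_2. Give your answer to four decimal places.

Write M_i for p''(x_i). With h_i = 1, 1, 1, 1 and divided differences Δ_i = 4, -5, 0, -1, the continuity of p' gives the tridiagonal system
  1·M_0 + 4·M_1 + 1·M_2 = 6(Δ_1 - Δ_0) = -54
  1·M_1 + 4·M_2 + 1·M_3 = 6(Δ_2 - Δ_1) = 30
  1·M_2 + 4·M_3 + 1·M_4 = 6(Δ_3 - Δ_2) = -6
Natural end conditions: M_0 = M_4 = 0.
Hence M_0 = 0, M_1 = -117/7, M_2 = 90/7, M_3 = -33/7, M_4 = 0.
On [2, 3], with p_2(t) = a_2 + b_2·(t - 2) + c_2·(t - 2)² + d_2·(t - 2)³: c_2 = M_2/2 = 45/7, d_2 = (M_3 - M_2)/(6h_2) = -41/14, b_2 = Δ_2 - h_2(2M_2 + M_3)/6 = -7/2.

-3.5000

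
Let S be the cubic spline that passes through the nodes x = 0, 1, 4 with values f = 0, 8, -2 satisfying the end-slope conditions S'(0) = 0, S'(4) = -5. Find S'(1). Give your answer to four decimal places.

8.3750

Write M_i for S''(x_i). With h_i = 1, 3 and divided differences Δ_i = 8, -10/3, the continuity of S' gives the tridiagonal system
  1·M_0 + 8·M_1 + 3·M_2 = 6(Δ_1 - Δ_0) = -68
Clamped end conditions give two more equations: 2h_0·M_0 + h_0·M_1 = 6(Δ_0 - S'(0)) = 48 and h_1·M_1 + 2h_1·M_2 = 6(S'(4) - Δ_1) = -10.
Hence M_0 = 125/4, M_1 = -29/2, M_2 = 67/12.
On [1, 4], S'(x) = b_1 + 2c_1·(x - 1) + 3d_1·(x - 1)² with b_1 = Δ_1 - h_1(2M_1 + M_2)/6 = 67/8, c_1 = M_1/2 = -29/4, d_1 = (M_2 - M_1)/(6h_1) = 241/216. So S'(1) = 67/8.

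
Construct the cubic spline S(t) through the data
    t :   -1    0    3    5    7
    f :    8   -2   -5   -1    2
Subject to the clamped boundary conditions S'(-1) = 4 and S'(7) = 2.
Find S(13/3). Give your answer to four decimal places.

Let M_i = S''(x_i). Step sizes h_i = 1, 3, 2, 2; slopes of the chords Δ_i = (y_(i+1) - y_i)/h_i = -10, -1, 2, 3/2.
  1·M_0 + 8·M_1 + 3·M_2 = 6(Δ_1 - Δ_0) = 54
  3·M_1 + 10·M_2 + 2·M_3 = 6(Δ_2 - Δ_1) = 18
  2·M_2 + 8·M_3 + 2·M_4 = 6(Δ_3 - Δ_2) = -3
Clamped end conditions give two more equations: 2h_0·M_0 + h_0·M_1 = 6(Δ_0 - S'(-1)) = -84 and h_3·M_3 + 2h_3·M_4 = 6(S'(7) - Δ_3) = 3.
Hence M_0 = -4691/96, M_1 = 659/48, M_2 = -223/96, M_3 = 1/48, M_4 = 71/96.
On [3, 5], S(t) = -5 + 85/24·(t - 3) - 223/192·(t - 3)² + 25/128·(t - 3)³.
With (t - 3) = 4/3: S(13/3) = -203/108.

-1.8796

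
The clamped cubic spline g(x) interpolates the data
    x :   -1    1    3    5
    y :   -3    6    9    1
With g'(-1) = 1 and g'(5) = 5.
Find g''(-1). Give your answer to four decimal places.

Write m_i for g''(x_i). With h_i = 2, 2, 2 and divided differences Δ_i = 9/2, 3/2, -4, the continuity of g' gives the tridiagonal system
  2·m_0 + 8·m_1 + 2·m_2 = 6(Δ_1 - Δ_0) = -18
  2·m_1 + 8·m_2 + 2·m_3 = 6(Δ_2 - Δ_1) = -33
Clamped end conditions give two more equations: 2h_0·m_0 + h_0·m_1 = 6(Δ_0 - g'(-1)) = 21 and h_2·m_2 + 2h_2·m_3 = 6(g'(5) - Δ_2) = 54.
Forward elimination and back-substitution give m_0 = 92/15, m_1 = -53/30, m_2 = -121/15, m_3 = 263/15.

6.1333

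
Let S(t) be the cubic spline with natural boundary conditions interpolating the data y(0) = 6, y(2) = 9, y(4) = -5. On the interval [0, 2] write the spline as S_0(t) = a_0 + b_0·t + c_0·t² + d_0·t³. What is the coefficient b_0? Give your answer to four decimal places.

3.6250

Let σ_i = S''(x_i). Step sizes h_i = 2, 2; slopes of the chords Δ_i = (y_(i+1) - y_i)/h_i = 3/2, -7.
  2·σ_0 + 8·σ_1 + 2·σ_2 = 6(Δ_1 - Δ_0) = -51
Natural end conditions: σ_0 = σ_2 = 0.
Solving: σ_0 = 0, σ_1 = -51/8, σ_2 = 0.
On [0, 2], with S_0(t) = a_0 + b_0·t + c_0·t² + d_0·t³: c_0 = σ_0/2 = 0, d_0 = (σ_1 - σ_0)/(6h_0) = -17/32, b_0 = Δ_0 - h_0(2σ_0 + σ_1)/6 = 29/8.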